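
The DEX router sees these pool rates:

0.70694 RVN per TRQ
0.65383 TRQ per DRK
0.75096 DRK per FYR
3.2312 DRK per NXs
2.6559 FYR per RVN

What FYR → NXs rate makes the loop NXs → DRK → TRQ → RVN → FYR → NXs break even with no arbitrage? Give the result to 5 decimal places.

0.25210

Known legs of the cycle: 3.2312 × 0.65383 × 0.70694 × 2.6559 = 3.966641564297355216
For no arbitrage the full-cycle product must be 1, so the missing rate is 1 / 3.966641564297355216 ≈ 0.2521024.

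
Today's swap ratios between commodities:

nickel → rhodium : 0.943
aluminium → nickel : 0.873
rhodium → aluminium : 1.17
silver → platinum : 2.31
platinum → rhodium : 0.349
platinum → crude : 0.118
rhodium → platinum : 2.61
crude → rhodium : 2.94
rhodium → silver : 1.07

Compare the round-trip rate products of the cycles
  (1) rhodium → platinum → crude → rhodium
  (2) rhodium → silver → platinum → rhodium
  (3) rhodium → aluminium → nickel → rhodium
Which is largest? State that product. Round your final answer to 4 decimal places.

0.9632

(1) 2.61 × 0.118 × 2.94 = 0.90546
(2) 1.07 × 2.31 × 0.349 = 0.86262
(3) 1.17 × 0.873 × 0.943 = 0.96319
Highest is cycle (3) at 0.9632 (≤1, no arbitrage).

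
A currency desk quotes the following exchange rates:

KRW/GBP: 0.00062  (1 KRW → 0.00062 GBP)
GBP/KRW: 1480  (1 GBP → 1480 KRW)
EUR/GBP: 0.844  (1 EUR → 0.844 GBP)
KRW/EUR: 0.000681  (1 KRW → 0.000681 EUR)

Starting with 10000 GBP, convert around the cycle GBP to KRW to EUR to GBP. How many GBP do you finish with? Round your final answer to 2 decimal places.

8506.51

10000 GBP × 1480 = 14800000 KRW
14800000 KRW × 0.000681 = 10078.8 EUR
10078.8 EUR × 0.844 = 8506.5072 GBP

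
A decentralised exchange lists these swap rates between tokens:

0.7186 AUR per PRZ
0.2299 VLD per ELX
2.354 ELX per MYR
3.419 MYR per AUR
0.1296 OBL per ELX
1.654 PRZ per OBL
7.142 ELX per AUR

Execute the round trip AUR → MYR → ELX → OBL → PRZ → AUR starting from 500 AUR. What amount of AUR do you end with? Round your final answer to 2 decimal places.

500 AUR × 3.419 = 1709.5 MYR
1709.5 MYR × 2.354 = 4024.163 ELX
4024.163 ELX × 0.1296 = 521.5315248 OBL
521.5315248 OBL × 1.654 = 862.6131420192 PRZ
862.6131420192 PRZ × 0.7186 = 619.87380385499712 AUR

619.87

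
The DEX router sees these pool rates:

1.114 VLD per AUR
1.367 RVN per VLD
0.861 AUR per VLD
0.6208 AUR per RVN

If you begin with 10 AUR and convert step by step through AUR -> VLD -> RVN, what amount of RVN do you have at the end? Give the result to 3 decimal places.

10 AUR × 1.114 = 11.14 VLD
11.14 VLD × 1.367 = 15.22838 RVN

15.228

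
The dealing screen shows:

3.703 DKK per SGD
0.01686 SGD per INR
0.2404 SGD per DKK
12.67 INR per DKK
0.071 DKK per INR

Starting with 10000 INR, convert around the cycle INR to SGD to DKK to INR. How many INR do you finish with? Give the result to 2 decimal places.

10000 INR × 0.01686 = 168.6 SGD
168.6 SGD × 3.703 = 624.3258 DKK
624.3258 DKK × 12.67 = 7910.207886 INR

7910.21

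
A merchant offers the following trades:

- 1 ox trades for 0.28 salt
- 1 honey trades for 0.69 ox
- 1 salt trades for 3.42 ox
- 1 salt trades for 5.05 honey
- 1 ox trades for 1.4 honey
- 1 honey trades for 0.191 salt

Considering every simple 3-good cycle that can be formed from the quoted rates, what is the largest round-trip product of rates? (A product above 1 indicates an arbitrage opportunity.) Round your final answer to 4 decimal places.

0.9757

ox→salt→honey→ox: 0.28 × 5.05 × 0.69 = 0.97566
ox→honey→salt→ox: 1.4 × 0.191 × 3.42 = 0.91451
Maximum is ox→salt→honey→ox at 0.9757; no arbitrage — every cycle loses value.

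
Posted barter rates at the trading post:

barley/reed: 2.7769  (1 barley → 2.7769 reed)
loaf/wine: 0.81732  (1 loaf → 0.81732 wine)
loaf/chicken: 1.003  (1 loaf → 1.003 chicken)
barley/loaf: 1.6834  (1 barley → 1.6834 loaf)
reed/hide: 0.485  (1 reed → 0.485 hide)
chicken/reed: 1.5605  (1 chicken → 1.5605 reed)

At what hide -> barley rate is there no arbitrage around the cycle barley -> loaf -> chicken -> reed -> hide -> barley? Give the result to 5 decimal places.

0.78254

Known legs of the cycle: 1.6834 × 1.003 × 1.5605 × 0.485 = 1.2778908704935
For no arbitrage the full-cycle product must be 1, so the missing rate is 1 / 1.2778908704935 ≈ 0.7825394.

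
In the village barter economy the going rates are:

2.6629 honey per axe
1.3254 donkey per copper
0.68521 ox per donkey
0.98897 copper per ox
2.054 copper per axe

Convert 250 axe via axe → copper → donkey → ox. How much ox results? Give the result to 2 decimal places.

250 axe × 2.054 = 513.5 copper
513.5 copper × 1.3254 = 680.5929 donkey
680.5929 donkey × 0.68521 = 466.349061009 ox

466.35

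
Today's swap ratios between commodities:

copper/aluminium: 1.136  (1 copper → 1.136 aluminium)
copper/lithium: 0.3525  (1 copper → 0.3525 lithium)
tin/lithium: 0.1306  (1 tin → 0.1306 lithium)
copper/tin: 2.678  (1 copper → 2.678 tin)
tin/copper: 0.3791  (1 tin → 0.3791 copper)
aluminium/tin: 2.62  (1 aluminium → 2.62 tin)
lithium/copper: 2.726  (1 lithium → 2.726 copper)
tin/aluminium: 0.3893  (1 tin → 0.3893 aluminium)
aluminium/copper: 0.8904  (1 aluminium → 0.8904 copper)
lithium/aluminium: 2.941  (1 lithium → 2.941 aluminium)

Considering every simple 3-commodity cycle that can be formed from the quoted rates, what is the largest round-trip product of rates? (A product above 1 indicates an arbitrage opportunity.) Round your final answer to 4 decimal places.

1.1283

tin→copper→aluminium→tin: 0.3791 × 1.136 × 2.62 = 1.12832
tin→lithium→aluminium→tin: 0.1306 × 2.941 × 2.62 = 1.00633
tin→lithium→copper→tin: 0.1306 × 2.726 × 2.678 = 0.95341
tin→aluminium→copper→tin: 0.3893 × 0.8904 × 2.678 = 0.92828
copper→lithium→aluminium→copper: 0.3525 × 2.941 × 0.8904 = 0.92308
Maximum is tin→copper→aluminium→tin at 1.1283; arbitrage exists.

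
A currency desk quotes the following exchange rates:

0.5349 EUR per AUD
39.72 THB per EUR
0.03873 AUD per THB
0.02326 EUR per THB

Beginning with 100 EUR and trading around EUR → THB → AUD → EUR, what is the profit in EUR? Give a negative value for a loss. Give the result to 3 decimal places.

-17.713

100 EUR × 39.72 = 3972 THB
3972 THB × 0.03873 = 153.83556 AUD
153.83556 AUD × 0.5349 = 82.286641044 EUR
Net change: 82.286641044 − 100 = -17.713358956 EUR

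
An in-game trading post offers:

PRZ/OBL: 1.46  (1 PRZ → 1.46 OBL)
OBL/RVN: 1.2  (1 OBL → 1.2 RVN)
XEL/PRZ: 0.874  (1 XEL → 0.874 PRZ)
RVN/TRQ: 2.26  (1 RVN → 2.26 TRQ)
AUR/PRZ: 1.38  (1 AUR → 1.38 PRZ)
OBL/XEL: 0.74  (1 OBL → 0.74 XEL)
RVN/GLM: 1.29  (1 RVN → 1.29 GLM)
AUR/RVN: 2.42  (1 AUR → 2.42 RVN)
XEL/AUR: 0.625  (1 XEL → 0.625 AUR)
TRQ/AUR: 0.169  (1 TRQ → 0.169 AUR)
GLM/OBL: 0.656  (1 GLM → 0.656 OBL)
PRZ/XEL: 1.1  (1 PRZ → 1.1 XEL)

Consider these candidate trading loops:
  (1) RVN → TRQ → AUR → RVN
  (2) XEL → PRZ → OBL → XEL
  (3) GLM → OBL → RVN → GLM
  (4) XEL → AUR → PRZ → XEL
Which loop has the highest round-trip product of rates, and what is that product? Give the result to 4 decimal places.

(1) 2.26 × 0.169 × 2.42 = 0.92429
(2) 0.874 × 1.46 × 0.74 = 0.94427
(3) 0.656 × 1.2 × 1.29 = 1.01549
(4) 0.625 × 1.38 × 1.1 = 0.94875
Highest is cycle (3) at 1.0155 (>1, arbitrage).

1.0155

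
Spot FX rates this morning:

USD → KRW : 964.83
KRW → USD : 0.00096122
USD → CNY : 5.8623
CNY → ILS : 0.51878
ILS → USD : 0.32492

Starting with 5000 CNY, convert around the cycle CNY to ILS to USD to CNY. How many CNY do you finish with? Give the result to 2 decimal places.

4940.80

5000 CNY × 0.51878 = 2593.9 ILS
2593.9 ILS × 0.32492 = 842.809988 USD
842.809988 USD × 5.8623 = 4940.8049926524 CNY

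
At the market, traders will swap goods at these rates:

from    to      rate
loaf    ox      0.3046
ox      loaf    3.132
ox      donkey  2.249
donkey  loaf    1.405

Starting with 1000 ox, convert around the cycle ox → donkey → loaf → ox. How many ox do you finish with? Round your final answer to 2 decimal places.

1000 ox × 2.249 = 2249 donkey
2249 donkey × 1.405 = 3159.845 loaf
3159.845 loaf × 0.3046 = 962.488787 ox

962.49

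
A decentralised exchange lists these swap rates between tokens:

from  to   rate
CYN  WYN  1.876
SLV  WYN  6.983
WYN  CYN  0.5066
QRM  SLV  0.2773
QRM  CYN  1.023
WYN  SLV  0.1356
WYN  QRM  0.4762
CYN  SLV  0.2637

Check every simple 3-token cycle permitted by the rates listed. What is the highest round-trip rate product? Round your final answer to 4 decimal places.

0.9329

CYN→SLV→WYN→CYN: 0.2637 × 6.983 × 0.5066 = 0.93286
SLV→WYN→QRM→SLV: 6.983 × 0.4762 × 0.2773 = 0.92211
CYN→WYN→QRM→CYN: 1.876 × 0.4762 × 1.023 = 0.91390
Maximum is CYN→SLV→WYN→CYN at 0.9329; no arbitrage — every cycle loses value.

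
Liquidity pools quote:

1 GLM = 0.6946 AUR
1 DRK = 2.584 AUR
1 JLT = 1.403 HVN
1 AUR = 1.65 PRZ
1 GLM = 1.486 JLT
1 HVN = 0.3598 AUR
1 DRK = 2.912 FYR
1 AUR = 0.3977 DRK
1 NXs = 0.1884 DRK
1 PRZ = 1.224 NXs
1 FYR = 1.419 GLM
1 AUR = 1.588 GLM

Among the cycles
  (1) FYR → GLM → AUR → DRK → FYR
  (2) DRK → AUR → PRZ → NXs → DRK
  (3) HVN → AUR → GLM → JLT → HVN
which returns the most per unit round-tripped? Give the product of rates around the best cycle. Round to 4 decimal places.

(1) 1.419 × 0.6946 × 0.3977 × 2.912 = 1.14147
(2) 2.584 × 1.65 × 1.224 × 0.1884 = 0.98319
(3) 0.3598 × 1.588 × 1.486 × 1.403 = 1.19121
Highest is cycle (3) at 1.1912 (>1, arbitrage).

1.1912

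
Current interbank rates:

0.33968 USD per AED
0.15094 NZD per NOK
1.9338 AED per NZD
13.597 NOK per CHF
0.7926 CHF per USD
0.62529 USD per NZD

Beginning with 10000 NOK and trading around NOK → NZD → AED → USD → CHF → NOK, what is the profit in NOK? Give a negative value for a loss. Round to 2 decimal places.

685.21

10000 NOK × 0.15094 = 1509.4 NZD
1509.4 NZD × 1.9338 = 2918.87772 AED
2918.87772 AED × 0.33968 = 991.4843839296 USD
991.4843839296 USD × 0.7926 = 785.85052270260096 CHF
785.85052270260096 CHF × 13.597 = 10685.20955718726525312 NOK
Net change: 10685.20955718726525312 − 10000 = 685.20955718726525312 NOK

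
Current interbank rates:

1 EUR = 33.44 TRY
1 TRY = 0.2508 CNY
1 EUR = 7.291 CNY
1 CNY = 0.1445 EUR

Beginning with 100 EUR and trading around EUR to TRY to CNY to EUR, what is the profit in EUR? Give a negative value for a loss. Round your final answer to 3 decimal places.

21.189

100 EUR × 33.44 = 3344 TRY
3344 TRY × 0.2508 = 838.6752 CNY
838.6752 CNY × 0.1445 = 121.1885664 EUR
Net change: 121.1885664 − 100 = 21.1885664 EUR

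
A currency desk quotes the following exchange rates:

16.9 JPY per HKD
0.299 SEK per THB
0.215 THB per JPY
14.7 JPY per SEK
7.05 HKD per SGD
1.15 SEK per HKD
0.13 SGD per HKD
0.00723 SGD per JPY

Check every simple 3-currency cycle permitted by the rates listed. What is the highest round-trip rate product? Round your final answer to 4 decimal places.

SEK→JPY→THB→SEK: 14.7 × 0.215 × 0.299 = 0.94499
HKD→JPY→SGD→HKD: 16.9 × 0.00723 × 7.05 = 0.86142
Maximum is SEK→JPY→THB→SEK at 0.9450; no arbitrage — every cycle loses value.

0.9450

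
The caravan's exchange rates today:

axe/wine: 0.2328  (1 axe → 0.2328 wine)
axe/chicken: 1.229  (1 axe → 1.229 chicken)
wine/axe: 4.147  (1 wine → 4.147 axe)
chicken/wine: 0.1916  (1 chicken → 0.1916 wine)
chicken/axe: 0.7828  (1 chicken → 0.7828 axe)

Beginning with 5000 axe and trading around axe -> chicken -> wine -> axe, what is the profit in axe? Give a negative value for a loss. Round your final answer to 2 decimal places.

5000 axe × 1.229 = 6145 chicken
6145 chicken × 0.1916 = 1177.382 wine
1177.382 wine × 4.147 = 4882.603154 axe
Net change: 4882.603154 − 5000 = -117.396846 axe

-117.40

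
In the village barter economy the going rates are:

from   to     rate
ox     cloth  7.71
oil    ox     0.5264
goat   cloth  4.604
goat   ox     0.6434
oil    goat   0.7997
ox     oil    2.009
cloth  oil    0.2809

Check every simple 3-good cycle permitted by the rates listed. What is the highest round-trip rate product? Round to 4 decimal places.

1.1400

cloth→oil→ox→cloth: 0.2809 × 0.5264 × 7.71 = 1.14005
cloth→oil→goat→cloth: 0.2809 × 0.7997 × 4.604 = 1.03422
ox→oil→goat→ox: 2.009 × 0.7997 × 0.6434 = 1.03368
Maximum is cloth→oil→ox→cloth at 1.1400; arbitrage exists.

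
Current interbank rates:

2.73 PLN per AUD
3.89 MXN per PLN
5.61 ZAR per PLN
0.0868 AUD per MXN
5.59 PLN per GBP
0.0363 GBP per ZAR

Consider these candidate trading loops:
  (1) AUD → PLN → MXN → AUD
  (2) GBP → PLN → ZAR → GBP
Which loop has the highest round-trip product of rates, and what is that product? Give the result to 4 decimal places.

(1) 2.73 × 3.89 × 0.0868 = 0.92179
(2) 5.59 × 5.61 × 0.0363 = 1.13836
Highest is cycle (2) at 1.1384 (>1, arbitrage).

1.1384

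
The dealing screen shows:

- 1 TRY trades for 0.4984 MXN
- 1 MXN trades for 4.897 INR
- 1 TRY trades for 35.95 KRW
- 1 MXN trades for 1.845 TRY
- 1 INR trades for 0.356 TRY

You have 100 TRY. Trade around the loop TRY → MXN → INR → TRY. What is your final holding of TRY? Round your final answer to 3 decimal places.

86.888

100 TRY × 0.4984 = 49.84 MXN
49.84 MXN × 4.897 = 244.06648 INR
244.06648 INR × 0.356 = 86.88766688 TRY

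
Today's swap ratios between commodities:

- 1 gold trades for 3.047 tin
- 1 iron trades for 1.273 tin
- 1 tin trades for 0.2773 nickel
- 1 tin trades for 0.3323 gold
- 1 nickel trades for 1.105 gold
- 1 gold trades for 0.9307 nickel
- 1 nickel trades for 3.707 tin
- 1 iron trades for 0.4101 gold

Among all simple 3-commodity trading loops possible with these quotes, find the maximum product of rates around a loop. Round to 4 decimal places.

nickel→tin→gold→nickel: 3.707 × 0.3323 × 0.9307 = 1.14647
nickel→gold→tin→nickel: 1.105 × 3.047 × 0.2773 = 0.93365
Maximum is nickel→tin→gold→nickel at 1.1465; arbitrage exists.

1.1465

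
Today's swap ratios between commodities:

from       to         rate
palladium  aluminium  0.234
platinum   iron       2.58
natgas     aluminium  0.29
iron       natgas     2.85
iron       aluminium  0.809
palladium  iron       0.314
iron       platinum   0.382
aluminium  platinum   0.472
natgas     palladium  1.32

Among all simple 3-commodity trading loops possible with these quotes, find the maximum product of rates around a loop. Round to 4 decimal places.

natgas→palladium→iron→natgas: 1.32 × 0.314 × 2.85 = 1.18127
aluminium→platinum→iron→aluminium: 0.472 × 2.58 × 0.809 = 0.98517
Maximum is natgas→palladium→iron→natgas at 1.1813; arbitrage exists.

1.1813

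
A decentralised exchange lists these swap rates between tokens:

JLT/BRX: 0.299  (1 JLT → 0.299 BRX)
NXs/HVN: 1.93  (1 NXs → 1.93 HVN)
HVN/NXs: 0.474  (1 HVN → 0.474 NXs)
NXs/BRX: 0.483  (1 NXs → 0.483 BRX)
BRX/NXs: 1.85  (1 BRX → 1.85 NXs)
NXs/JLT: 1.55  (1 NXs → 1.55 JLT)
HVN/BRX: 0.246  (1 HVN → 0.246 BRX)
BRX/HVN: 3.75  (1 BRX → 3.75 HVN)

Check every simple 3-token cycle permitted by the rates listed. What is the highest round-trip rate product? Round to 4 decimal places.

0.8783

NXs→HVN→BRX→NXs: 1.93 × 0.246 × 1.85 = 0.87834
NXs→BRX→HVN→NXs: 0.483 × 3.75 × 0.474 = 0.85853
JLT→BRX→NXs→JLT: 0.299 × 1.85 × 1.55 = 0.85738
Maximum is NXs→HVN→BRX→NXs at 0.8783; no arbitrage — every cycle loses value.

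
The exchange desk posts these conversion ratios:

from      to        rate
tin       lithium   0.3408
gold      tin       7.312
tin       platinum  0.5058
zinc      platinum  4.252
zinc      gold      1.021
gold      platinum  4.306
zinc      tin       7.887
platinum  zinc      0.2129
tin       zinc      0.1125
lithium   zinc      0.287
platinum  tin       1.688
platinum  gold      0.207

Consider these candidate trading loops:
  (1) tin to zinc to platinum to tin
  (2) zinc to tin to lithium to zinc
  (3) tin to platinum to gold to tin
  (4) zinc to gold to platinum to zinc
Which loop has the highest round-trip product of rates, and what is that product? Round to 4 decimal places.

0.9360

(1) 0.1125 × 4.252 × 1.688 = 0.80745
(2) 7.887 × 0.3408 × 0.287 = 0.77142
(3) 0.5058 × 0.207 × 7.312 = 0.76557
(4) 1.021 × 4.306 × 0.2129 = 0.93600
Highest is cycle (4) at 0.9360 (≤1, no arbitrage).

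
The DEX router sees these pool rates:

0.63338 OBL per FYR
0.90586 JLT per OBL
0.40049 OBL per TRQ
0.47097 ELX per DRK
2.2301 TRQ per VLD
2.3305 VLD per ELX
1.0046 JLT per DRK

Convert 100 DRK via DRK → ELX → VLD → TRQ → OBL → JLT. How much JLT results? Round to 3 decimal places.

88.801

100 DRK × 0.47097 = 47.097 ELX
47.097 ELX × 2.3305 = 109.7595585 VLD
109.7595585 VLD × 2.2301 = 244.77479141085 TRQ
244.77479141085 TRQ × 0.40049 = 98.0298562121313165 OBL
98.0298562121313165 OBL × 0.90586 = 88.80132554832127436469 JLT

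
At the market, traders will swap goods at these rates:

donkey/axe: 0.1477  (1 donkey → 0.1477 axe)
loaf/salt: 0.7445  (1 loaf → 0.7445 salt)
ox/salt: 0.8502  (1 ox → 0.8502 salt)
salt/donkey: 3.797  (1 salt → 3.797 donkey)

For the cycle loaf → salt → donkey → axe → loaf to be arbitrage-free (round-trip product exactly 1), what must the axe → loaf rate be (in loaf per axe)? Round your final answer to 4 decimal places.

2.3950

Known legs of the cycle: 0.7445 × 3.797 × 0.1477 = 0.41752818205
For no arbitrage the full-cycle product must be 1, so the missing rate is 1 / 0.41752818205 ≈ 2.395048.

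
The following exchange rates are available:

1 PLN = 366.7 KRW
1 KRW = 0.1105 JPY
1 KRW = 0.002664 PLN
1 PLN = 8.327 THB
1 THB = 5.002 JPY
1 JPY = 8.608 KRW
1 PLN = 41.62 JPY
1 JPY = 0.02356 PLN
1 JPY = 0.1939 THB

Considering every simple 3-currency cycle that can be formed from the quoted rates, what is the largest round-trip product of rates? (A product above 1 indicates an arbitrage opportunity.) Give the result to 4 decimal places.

PLN→THB→JPY→PLN: 8.327 × 5.002 × 0.02356 = 0.98131
PLN→KRW→JPY→PLN: 366.7 × 0.1105 × 0.02356 = 0.95466
PLN→JPY→KRW→PLN: 41.62 × 8.608 × 0.002664 = 0.95442
Maximum is PLN→THB→JPY→PLN at 0.9813; no arbitrage — every cycle loses value.

0.9813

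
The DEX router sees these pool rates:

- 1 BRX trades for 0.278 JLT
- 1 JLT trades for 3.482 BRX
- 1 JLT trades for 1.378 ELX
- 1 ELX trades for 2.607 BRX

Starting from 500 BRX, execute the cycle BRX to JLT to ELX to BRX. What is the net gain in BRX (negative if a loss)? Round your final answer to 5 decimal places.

500 BRX × 0.278 = 139 JLT
139 JLT × 1.378 = 191.542 ELX
191.542 ELX × 2.607 = 499.349994 BRX
Net change: 499.349994 − 500 = -0.650006 BRX

-0.65001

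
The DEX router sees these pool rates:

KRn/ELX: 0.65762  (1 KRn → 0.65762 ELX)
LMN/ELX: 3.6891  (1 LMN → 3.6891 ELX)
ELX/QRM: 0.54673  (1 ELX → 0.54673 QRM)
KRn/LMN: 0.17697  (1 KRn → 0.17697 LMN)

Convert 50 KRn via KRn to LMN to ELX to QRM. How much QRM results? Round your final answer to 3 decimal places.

17.847

50 KRn × 0.17697 = 8.8485 LMN
8.8485 LMN × 3.6891 = 32.64300135 ELX
32.64300135 ELX × 0.54673 = 17.8469081280855 QRM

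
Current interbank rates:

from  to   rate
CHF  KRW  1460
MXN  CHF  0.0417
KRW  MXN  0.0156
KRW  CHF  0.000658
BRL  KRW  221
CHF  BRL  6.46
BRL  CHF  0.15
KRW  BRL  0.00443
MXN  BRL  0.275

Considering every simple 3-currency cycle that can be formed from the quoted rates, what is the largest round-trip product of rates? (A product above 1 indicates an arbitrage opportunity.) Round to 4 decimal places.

CHF→KRW→BRL→CHF: 1460 × 0.00443 × 0.15 = 0.97017
MXN→CHF→KRW→MXN: 0.0417 × 1460 × 0.0156 = 0.94976
MXN→BRL→KRW→MXN: 0.275 × 221 × 0.0156 = 0.94809
CHF→BRL→KRW→CHF: 6.46 × 221 × 0.000658 = 0.93940
Maximum is CHF→KRW→BRL→CHF at 0.9702; no arbitrage — every cycle loses value.

0.9702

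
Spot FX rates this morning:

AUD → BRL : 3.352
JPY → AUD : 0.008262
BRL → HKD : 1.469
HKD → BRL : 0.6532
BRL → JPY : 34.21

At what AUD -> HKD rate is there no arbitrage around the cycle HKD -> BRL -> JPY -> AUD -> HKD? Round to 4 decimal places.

Known legs of the cycle: 0.6532 × 34.21 × 0.008262 = 0.184622420664
For no arbitrage the full-cycle product must be 1, so the missing rate is 1 / 0.184622420664 ≈ 5.416460.

5.4165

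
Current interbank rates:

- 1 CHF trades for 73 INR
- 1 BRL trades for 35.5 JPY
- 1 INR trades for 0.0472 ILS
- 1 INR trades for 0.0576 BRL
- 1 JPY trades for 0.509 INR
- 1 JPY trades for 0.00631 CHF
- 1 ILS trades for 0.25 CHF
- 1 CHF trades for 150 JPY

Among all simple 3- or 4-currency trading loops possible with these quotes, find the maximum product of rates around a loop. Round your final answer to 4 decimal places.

JPY→INR→BRL→JPY: 0.509 × 0.0576 × 35.5 = 1.04080
CHF→INR→BRL→JPY→CHF: 73 × 0.0576 × 35.5 × 0.00631 = 0.94190
CHF→JPY→INR→ILS→CHF: 150 × 0.509 × 0.0472 × 0.25 = 0.90093
CHF→INR→ILS→CHF: 73 × 0.0472 × 0.25 = 0.86140
Maximum is JPY→INR→BRL→JPY at 1.0408; arbitrage exists.

1.0408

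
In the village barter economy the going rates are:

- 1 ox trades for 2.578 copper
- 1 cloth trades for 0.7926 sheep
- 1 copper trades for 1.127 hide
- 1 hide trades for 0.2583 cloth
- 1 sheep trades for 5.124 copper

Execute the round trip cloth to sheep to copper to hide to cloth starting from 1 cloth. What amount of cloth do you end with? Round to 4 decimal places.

1.1823

1 cloth × 0.7926 = 0.7926 sheep
0.7926 sheep × 5.124 = 4.0612824 copper
4.0612824 copper × 1.127 = 4.5770652648 hide
4.5770652648 hide × 0.2583 = 1.18225595789784 cloth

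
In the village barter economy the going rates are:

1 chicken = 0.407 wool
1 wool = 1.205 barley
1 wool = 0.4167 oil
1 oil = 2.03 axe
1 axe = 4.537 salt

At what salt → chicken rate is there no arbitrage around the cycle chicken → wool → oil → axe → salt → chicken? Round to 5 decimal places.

Known legs of the cycle: 0.407 × 0.4167 × 2.03 × 4.537 = 1.562006104659
For no arbitrage the full-cycle product must be 1, so the missing rate is 1 / 1.562006104659 ≈ 0.6402024.

0.64020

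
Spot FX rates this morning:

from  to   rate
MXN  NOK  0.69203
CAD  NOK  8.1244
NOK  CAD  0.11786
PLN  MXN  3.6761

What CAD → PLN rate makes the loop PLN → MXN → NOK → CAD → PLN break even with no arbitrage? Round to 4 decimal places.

Known legs of the cycle: 3.6761 × 0.69203 × 0.11786 = 0.29983247898638
For no arbitrage the full-cycle product must be 1, so the missing rate is 1 / 0.29983247898638 ≈ 3.335196.

3.3352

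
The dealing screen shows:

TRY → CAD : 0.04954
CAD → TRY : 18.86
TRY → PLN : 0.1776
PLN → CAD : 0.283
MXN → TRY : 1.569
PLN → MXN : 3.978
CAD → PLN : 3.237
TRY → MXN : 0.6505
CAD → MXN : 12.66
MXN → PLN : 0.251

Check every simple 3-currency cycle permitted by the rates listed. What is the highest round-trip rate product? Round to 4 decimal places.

PLN→MXN→TRY→PLN: 3.978 × 1.569 × 0.1776 = 1.10849
TRY→CAD→MXN→TRY: 0.04954 × 12.66 × 1.569 = 0.98404
PLN→CAD→TRY→PLN: 0.283 × 18.86 × 0.1776 = 0.94792
PLN→CAD→MXN→PLN: 0.283 × 12.66 × 0.251 = 0.89928
Maximum is PLN→MXN→TRY→PLN at 1.1085; arbitrage exists.

1.1085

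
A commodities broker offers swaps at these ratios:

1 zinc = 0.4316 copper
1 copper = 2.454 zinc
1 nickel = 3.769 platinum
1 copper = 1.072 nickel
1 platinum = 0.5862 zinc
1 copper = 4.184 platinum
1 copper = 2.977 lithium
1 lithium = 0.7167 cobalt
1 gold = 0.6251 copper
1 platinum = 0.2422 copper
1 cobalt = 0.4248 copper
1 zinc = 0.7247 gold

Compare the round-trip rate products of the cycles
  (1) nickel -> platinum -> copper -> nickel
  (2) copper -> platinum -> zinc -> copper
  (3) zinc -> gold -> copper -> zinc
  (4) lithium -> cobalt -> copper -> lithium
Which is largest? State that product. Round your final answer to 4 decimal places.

(1) 3.769 × 0.2422 × 1.072 = 0.97858
(2) 4.184 × 0.5862 × 0.4316 = 1.05857
(3) 0.7247 × 0.6251 × 2.454 = 1.11169
(4) 0.7167 × 0.4248 × 2.977 = 0.90636
Highest is cycle (3) at 1.1117 (>1, arbitrage).

1.1117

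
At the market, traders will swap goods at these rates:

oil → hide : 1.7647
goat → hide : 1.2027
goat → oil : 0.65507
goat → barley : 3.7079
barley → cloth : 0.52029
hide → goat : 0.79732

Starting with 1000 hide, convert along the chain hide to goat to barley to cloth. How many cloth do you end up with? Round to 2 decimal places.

1000 hide × 0.79732 = 797.32 goat
797.32 goat × 3.7079 = 2956.382828 barley
2956.382828 barley × 0.52029 = 1538.17642158012 cloth

1538.18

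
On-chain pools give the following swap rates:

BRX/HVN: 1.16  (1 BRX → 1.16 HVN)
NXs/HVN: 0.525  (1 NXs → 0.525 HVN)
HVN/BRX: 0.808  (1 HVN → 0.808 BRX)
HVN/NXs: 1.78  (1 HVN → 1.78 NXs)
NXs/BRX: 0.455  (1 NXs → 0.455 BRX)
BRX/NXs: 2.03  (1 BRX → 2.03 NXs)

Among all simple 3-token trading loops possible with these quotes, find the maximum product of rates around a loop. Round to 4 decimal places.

BRX→HVN→NXs→BRX: 1.16 × 1.78 × 0.455 = 0.93948
BRX→NXs→HVN→BRX: 2.03 × 0.525 × 0.808 = 0.86113
Maximum is BRX→HVN→NXs→BRX at 0.9395; no arbitrage — every cycle loses value.

0.9395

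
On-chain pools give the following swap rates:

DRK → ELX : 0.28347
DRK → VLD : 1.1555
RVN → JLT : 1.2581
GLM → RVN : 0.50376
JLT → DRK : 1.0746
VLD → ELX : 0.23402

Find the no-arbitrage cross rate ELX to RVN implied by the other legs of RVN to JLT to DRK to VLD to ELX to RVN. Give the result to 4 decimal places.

2.7354

Known legs of the cycle: 1.2581 × 1.0746 × 1.1555 × 0.23402 = 0.3655821001615686
For no arbitrage the full-cycle product must be 1, so the missing rate is 1 / 0.3655821001615686 ≈ 2.735364.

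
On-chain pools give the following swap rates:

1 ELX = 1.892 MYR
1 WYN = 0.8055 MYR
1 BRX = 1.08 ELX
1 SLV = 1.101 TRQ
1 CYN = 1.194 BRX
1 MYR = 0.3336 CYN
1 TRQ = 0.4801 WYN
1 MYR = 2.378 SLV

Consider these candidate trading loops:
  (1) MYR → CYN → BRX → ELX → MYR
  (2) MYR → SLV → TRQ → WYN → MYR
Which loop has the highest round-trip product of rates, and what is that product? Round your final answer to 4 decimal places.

1.0125

(1) 0.3336 × 1.194 × 1.08 × 1.892 = 0.81391
(2) 2.378 × 1.101 × 0.4801 × 0.8055 = 1.01250
Highest is cycle (2) at 1.0125 (>1, arbitrage).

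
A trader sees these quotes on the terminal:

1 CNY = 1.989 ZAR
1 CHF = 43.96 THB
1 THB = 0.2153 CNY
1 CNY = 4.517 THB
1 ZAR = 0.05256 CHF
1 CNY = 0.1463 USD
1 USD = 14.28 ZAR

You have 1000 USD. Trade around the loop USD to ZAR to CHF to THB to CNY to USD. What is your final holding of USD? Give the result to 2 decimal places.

1039.27

1000 USD × 14.28 = 14280 ZAR
14280 ZAR × 0.05256 = 750.5568 CHF
750.5568 CHF × 43.96 = 32994.476928 THB
32994.476928 THB × 0.2153 = 7103.7108825984 CNY
7103.7108825984 CNY × 0.1463 = 1039.27290212414592 USD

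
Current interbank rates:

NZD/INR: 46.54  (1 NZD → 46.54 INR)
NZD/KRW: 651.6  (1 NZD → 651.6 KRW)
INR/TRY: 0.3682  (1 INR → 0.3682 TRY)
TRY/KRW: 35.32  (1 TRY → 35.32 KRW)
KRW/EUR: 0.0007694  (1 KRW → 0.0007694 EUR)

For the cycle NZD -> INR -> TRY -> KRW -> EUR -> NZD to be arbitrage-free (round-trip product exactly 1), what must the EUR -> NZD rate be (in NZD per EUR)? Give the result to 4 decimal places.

Known legs of the cycle: 46.54 × 0.3682 × 35.32 × 0.0007694 = 0.465675125193824
For no arbitrage the full-cycle product must be 1, so the missing rate is 1 / 0.465675125193824 ≈ 2.147420.

2.1474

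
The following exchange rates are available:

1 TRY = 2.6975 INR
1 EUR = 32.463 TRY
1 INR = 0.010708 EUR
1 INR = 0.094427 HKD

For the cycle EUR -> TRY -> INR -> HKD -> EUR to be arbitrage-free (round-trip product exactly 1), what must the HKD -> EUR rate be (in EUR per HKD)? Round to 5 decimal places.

0.12094

Known legs of the cycle: 32.463 × 2.6975 × 0.094427 = 8.2688725334475
For no arbitrage the full-cycle product must be 1, so the missing rate is 1 / 8.2688725334475 ≈ 0.1209355.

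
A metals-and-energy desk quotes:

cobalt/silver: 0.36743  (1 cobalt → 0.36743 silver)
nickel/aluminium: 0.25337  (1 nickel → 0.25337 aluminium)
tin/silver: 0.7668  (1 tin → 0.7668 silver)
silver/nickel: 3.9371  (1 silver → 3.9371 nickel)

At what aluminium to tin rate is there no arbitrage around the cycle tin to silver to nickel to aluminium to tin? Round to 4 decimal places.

1.3073

Known legs of the cycle: 0.7668 × 3.9371 × 0.25337 = 0.7649159931036
For no arbitrage the full-cycle product must be 1, so the missing rate is 1 / 0.7649159931036 ≈ 1.307333.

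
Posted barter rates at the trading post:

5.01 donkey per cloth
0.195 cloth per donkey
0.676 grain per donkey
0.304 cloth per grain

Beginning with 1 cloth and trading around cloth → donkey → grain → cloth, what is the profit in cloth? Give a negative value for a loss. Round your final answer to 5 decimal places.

0.02958

1 cloth × 5.01 = 5.01 donkey
5.01 donkey × 0.676 = 3.38676 grain
3.38676 grain × 0.304 = 1.02957504 cloth
Net change: 1.02957504 − 1 = 0.02957504 cloth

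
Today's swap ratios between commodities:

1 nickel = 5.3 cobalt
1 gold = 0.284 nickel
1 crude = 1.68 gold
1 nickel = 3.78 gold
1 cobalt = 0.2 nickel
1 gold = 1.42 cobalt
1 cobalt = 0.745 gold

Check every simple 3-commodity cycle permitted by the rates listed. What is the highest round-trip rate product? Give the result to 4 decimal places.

nickel→cobalt→gold→nickel: 5.3 × 0.745 × 0.284 = 1.12137
nickel→gold→cobalt→nickel: 3.78 × 1.42 × 0.2 = 1.07352
Maximum is nickel→cobalt→gold→nickel at 1.1214; arbitrage exists.

1.1214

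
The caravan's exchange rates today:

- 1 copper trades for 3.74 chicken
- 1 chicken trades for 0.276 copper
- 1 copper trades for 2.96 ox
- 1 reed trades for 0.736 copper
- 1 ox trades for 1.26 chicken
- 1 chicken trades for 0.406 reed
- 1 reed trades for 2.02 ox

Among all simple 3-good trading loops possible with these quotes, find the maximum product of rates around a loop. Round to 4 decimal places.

reed→copper→chicken→reed: 0.736 × 3.74 × 0.406 = 1.11757
ox→chicken→reed→ox: 1.26 × 0.406 × 2.02 = 1.03335
ox→chicken→copper→ox: 1.26 × 0.276 × 2.96 = 1.02937
Maximum is reed→copper→chicken→reed at 1.1176; arbitrage exists.

1.1176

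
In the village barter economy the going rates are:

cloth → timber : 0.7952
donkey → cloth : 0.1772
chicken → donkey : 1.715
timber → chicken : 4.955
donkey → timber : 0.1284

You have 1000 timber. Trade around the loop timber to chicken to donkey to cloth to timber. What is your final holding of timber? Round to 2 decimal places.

1197.42

1000 timber × 4.955 = 4955 chicken
4955 chicken × 1.715 = 8497.825 donkey
8497.825 donkey × 0.1772 = 1505.81459 cloth
1505.81459 cloth × 0.7952 = 1197.423761968 timber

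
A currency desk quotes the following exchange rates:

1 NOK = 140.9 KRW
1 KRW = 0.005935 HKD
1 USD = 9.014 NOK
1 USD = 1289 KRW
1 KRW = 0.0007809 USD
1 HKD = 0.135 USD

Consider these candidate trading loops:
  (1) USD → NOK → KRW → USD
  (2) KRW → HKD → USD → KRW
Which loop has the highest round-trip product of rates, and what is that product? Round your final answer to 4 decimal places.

(1) 9.014 × 140.9 × 0.0007809 = 0.99180
(2) 0.005935 × 0.135 × 1289 = 1.03278
Highest is cycle (2) at 1.0328 (>1, arbitrage).

1.0328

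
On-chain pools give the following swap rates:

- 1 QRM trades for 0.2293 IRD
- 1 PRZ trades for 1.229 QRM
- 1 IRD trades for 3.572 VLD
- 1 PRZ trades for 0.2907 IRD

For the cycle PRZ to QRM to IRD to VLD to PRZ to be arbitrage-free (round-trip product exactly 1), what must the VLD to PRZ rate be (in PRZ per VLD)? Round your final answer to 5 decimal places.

0.99342

Known legs of the cycle: 1.229 × 0.2293 × 3.572 = 1.0066242484
For no arbitrage the full-cycle product must be 1, so the missing rate is 1 / 1.0066242484 ≈ 0.9934193.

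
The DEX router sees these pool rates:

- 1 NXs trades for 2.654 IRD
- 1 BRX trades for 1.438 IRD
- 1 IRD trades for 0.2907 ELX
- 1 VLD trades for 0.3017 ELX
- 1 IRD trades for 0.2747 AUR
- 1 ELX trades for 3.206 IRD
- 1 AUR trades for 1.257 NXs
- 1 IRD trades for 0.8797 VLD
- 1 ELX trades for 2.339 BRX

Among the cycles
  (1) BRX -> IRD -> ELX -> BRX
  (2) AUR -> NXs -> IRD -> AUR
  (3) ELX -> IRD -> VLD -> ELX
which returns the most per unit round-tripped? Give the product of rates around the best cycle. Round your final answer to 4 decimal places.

(1) 1.438 × 0.2907 × 2.339 = 0.97776
(2) 1.257 × 2.654 × 0.2747 = 0.91642
(3) 3.206 × 0.8797 × 0.3017 = 0.85089
Highest is cycle (1) at 0.9778 (≤1, no arbitrage).

0.9778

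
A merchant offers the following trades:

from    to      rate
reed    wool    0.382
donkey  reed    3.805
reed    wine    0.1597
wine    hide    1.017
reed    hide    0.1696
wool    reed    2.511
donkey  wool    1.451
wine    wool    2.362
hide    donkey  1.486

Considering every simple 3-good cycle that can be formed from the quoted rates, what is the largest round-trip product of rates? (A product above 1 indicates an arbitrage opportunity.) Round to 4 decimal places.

0.9590

hide→donkey→reed→hide: 1.486 × 3.805 × 0.1696 = 0.95896
wine→wool→reed→wine: 2.362 × 2.511 × 0.1597 = 0.94718
Maximum is hide→donkey→reed→hide at 0.9590; no arbitrage — every cycle loses value.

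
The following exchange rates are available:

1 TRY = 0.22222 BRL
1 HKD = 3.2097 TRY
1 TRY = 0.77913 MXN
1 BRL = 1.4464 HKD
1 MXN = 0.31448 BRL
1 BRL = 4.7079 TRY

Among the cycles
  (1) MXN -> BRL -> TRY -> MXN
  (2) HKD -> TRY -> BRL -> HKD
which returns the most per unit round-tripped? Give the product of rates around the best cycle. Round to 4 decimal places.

1.1535

(1) 0.31448 × 4.7079 × 0.77913 = 1.15353
(2) 3.2097 × 0.22222 × 1.4464 = 1.03166
Highest is cycle (1) at 1.1535 (>1, arbitrage).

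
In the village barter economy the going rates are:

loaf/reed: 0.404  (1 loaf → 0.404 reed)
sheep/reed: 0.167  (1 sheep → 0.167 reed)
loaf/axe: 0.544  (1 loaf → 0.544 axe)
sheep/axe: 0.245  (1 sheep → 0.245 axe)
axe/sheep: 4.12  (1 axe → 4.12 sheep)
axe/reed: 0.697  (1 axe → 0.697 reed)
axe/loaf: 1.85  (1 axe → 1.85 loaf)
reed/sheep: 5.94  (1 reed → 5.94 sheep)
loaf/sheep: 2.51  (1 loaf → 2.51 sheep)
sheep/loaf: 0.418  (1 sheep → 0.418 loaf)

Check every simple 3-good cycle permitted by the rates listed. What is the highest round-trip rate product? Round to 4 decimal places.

axe→loaf→sheep→axe: 1.85 × 2.51 × 0.245 = 1.13766
axe→reed→sheep→axe: 0.697 × 5.94 × 0.245 = 1.01434
sheep→loaf→reed→sheep: 0.418 × 0.404 × 5.94 = 1.00310
axe→sheep→loaf→axe: 4.12 × 0.418 × 0.544 = 0.93686
Maximum is axe→loaf→sheep→axe at 1.1377; arbitrage exists.

1.1377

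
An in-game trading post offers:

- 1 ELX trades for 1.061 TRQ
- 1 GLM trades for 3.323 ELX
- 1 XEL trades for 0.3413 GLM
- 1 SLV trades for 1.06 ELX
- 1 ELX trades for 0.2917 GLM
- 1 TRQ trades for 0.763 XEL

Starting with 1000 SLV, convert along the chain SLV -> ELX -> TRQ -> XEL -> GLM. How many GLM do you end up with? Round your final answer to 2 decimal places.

292.87

1000 SLV × 1.06 = 1060 ELX
1060 ELX × 1.061 = 1124.66 TRQ
1124.66 TRQ × 0.763 = 858.11558 XEL
858.11558 XEL × 0.3413 = 292.874847454 GLM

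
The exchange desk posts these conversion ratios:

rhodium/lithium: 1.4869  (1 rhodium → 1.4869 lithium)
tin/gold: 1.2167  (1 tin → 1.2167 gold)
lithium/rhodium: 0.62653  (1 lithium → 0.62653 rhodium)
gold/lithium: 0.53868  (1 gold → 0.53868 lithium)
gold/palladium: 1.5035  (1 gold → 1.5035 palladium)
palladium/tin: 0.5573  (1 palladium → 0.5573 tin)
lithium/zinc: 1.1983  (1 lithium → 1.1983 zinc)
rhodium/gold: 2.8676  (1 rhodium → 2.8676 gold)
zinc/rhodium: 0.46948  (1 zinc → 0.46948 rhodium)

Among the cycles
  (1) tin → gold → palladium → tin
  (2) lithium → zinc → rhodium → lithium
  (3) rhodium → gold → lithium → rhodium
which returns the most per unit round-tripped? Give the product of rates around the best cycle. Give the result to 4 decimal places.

1.0195

(1) 1.2167 × 1.5035 × 0.5573 = 1.01947
(2) 1.1983 × 0.46948 × 1.4869 = 0.83650
(3) 2.8676 × 0.53868 × 0.62653 = 0.96781
Highest is cycle (1) at 1.0195 (>1, arbitrage).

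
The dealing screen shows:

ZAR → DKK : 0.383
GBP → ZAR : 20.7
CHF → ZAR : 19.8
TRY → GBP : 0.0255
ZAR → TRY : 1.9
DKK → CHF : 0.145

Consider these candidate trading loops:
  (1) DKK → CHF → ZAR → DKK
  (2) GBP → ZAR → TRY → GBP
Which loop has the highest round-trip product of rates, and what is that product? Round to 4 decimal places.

1.0996

(1) 0.145 × 19.8 × 0.383 = 1.09959
(2) 20.7 × 1.9 × 0.0255 = 1.00292
Highest is cycle (1) at 1.0996 (>1, arbitrage).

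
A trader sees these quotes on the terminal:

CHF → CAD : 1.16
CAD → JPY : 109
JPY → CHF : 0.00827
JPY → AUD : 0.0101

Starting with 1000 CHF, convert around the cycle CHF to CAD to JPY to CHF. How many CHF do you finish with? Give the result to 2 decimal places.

1045.66

1000 CHF × 1.16 = 1160 CAD
1160 CAD × 109 = 126440 JPY
126440 JPY × 0.00827 = 1045.6588 CHF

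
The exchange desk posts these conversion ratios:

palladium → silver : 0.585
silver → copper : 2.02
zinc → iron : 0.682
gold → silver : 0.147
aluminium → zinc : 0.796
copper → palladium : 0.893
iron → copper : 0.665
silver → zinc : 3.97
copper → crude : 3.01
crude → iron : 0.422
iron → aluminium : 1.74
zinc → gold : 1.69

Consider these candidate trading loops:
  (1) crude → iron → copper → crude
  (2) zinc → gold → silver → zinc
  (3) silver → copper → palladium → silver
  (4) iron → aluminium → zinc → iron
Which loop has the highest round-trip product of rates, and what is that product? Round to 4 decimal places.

(1) 0.422 × 0.665 × 3.01 = 0.84470
(2) 1.69 × 0.147 × 3.97 = 0.98627
(3) 2.02 × 0.893 × 0.585 = 1.05526
(4) 1.74 × 0.796 × 0.682 = 0.94460
Highest is cycle (3) at 1.0553 (>1, arbitrage).

1.0553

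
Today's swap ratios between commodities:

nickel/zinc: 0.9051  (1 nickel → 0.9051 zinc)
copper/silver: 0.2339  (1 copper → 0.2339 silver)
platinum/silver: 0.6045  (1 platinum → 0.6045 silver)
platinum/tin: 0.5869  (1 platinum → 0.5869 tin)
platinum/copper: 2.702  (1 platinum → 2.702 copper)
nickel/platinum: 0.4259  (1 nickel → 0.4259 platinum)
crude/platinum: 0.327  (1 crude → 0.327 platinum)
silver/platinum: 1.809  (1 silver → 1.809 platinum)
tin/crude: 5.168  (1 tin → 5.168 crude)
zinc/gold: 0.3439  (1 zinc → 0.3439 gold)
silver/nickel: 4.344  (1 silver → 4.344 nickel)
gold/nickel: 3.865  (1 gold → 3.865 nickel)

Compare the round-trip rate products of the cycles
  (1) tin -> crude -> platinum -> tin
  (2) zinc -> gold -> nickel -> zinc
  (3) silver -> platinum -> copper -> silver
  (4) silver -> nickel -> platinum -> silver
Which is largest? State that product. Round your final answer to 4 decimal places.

(1) 5.168 × 0.327 × 0.5869 = 0.99182
(2) 0.3439 × 3.865 × 0.9051 = 1.20303
(3) 1.809 × 2.702 × 0.2339 = 1.14328
(4) 4.344 × 0.4259 × 0.6045 = 1.11839
Highest is cycle (2) at 1.2030 (>1, arbitrage).

1.2030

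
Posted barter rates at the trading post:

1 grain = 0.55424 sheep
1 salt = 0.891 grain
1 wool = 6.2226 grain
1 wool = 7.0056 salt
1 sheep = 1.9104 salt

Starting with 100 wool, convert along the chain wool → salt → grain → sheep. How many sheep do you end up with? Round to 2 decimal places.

100 wool × 7.0056 = 700.56 salt
700.56 salt × 0.891 = 624.19896 grain
624.19896 grain × 0.55424 = 345.9560315904 sheep

345.96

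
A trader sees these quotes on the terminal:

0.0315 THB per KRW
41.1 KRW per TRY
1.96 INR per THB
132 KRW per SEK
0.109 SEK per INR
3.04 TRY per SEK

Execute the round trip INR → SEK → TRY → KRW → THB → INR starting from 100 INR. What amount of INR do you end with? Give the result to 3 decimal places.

84.083

100 INR × 0.109 = 10.9 SEK
10.9 SEK × 3.04 = 33.136 TRY
33.136 TRY × 41.1 = 1361.8896 KRW
1361.8896 KRW × 0.0315 = 42.8995224 THB
42.8995224 THB × 1.96 = 84.083063904 INR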